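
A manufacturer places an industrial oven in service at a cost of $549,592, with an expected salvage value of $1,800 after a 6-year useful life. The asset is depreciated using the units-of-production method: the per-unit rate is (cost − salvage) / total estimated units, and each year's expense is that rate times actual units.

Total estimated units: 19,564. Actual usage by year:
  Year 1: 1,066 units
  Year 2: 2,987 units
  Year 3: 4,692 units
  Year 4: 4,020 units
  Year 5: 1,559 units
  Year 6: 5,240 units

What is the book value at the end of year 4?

Depreciable base = $549,592 − $1,800 = $547,792.
Rate = $547,792 / 19,564 units = $28 per unit.
Year 1: 1,066 × $28 = $29,848. Book value $519,744.
Year 2: 2,987 × $28 = $83,636. Book value $436,108.
Year 3: 4,692 × $28 = $131,376. Book value $304,732.
Year 4: 4,020 × $28 = $112,560. Book value $192,172.

$192,172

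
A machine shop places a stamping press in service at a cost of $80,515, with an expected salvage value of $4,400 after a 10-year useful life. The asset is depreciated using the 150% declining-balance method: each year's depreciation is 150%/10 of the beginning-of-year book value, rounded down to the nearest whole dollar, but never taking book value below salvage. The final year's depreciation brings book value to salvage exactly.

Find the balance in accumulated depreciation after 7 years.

$54,702

Depreciable base = $80,515 − $4,400 = $76,115.
Year 1: ⌊$80,515 × 150%/10⌋ = $12,077. Book value $68,438.
Year 2: ⌊$68,438 × 150%/10⌋ = $10,265. Book value $58,173.
Year 3: ⌊$58,173 × 150%/10⌋ = $8,725. Book value $49,448.
Year 4: ⌊$49,448 × 150%/10⌋ = $7,417. Book value $42,031.
Year 5: ⌊$42,031 × 150%/10⌋ = $6,304. Book value $35,727.
Year 6: ⌊$35,727 × 150%/10⌋ = $5,359. Book value $30,368.
Year 7: ⌊$30,368 × 150%/10⌋ = $4,555. Book value $25,813.
Accumulated through year 7 = $80,515 − $25,813 = $54,702.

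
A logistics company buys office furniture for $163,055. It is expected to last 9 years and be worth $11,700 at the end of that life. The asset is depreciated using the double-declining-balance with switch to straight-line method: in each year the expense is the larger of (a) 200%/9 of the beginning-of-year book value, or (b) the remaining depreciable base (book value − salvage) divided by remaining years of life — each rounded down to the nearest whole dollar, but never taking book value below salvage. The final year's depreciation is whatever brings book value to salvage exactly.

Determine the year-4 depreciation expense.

$17,048

Depreciable base = $163,055 − $11,700 = $151,355.
Year 1: DB = ⌊$163,055 × 200%/9⌋ = $36,234; SL = ⌊$151,355/9⌋ = $16,817 → take DB $36,234. Book value $126,821.
Year 2: DB = ⌊$126,821 × 200%/9⌋ = $28,182; SL = ⌊$115,121/8⌋ = $14,390 → take DB $28,182. Book value $98,639.
Year 3: DB = ⌊$98,639 × 200%/9⌋ = $21,919; SL = ⌊$86,939/7⌋ = $12,419 → take DB $21,919. Book value $76,720.
Year 4: DB = ⌊$76,720 × 200%/9⌋ = $17,048; SL = ⌊$65,020/6⌋ = $10,836 → take DB $17,048. Book value $59,672.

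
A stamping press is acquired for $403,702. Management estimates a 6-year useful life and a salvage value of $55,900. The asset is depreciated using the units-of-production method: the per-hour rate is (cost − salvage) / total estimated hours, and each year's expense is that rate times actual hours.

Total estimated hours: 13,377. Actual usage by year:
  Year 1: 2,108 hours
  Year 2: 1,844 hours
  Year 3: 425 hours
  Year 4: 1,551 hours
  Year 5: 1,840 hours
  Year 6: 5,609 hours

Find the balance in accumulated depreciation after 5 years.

$201,968

Depreciable base = $403,702 − $55,900 = $347,802.
Rate = $347,802 / 13,377 hours = $26 per hour.
Year 1: 2,108 × $26 = $54,808. Book value $348,894.
Year 2: 1,844 × $26 = $47,944. Book value $300,950.
Year 3: 425 × $26 = $11,050. Book value $289,900.
Year 4: 1,551 × $26 = $40,326. Book value $249,574.
Year 5: 1,840 × $26 = $47,840. Book value $201,734.
Accumulated through year 5 = $403,702 − $201,734 = $201,968.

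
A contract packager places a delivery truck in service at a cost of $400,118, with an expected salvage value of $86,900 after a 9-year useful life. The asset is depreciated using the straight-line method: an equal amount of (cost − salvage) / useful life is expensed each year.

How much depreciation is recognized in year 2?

Depreciable base = $400,118 − $86,900 = $313,218.
Annual expense = $313,218 / 9 = $34,802.

$34,802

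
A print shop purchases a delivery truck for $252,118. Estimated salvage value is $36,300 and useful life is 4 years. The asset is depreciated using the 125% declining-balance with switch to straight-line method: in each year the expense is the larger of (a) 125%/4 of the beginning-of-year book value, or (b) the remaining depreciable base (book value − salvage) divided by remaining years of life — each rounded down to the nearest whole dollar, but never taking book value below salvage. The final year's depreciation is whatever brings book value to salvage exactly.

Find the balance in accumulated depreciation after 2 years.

Depreciable base = $252,118 − $36,300 = $215,818.
Year 1: DB = ⌊$252,118 × 125%/4⌋ = $78,786; SL = ⌊$215,818/4⌋ = $53,954 → take DB $78,786. Book value $173,332.
Year 2: DB = ⌊$173,332 × 125%/4⌋ = $54,166; SL = ⌊$137,032/3⌋ = $45,677 → take DB $54,166. Book value $119,166.
Accumulated through year 2 = $252,118 − $119,166 = $132,952.

$132,952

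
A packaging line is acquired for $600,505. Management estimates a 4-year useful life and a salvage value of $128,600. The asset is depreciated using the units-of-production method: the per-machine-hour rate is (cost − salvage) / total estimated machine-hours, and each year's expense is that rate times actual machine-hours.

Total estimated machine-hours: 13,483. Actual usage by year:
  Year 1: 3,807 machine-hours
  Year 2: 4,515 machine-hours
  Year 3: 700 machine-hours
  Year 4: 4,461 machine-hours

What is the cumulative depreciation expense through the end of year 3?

$315,770

Depreciable base = $600,505 − $128,600 = $471,905.
Rate = $471,905 / 13,483 machine-hours = $35 per machine-hour.
Year 1: 3,807 × $35 = $133,245. Book value $467,260.
Year 2: 4,515 × $35 = $158,025. Book value $309,235.
Year 3: 700 × $35 = $24,500. Book value $284,735.
Accumulated through year 3 = $600,505 − $284,735 = $315,770.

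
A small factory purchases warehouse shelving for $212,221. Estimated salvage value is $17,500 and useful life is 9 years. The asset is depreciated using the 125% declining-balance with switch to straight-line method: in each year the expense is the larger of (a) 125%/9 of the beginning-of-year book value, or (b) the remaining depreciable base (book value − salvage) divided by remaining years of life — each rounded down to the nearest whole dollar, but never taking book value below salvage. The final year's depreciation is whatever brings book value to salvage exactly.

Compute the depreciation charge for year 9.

Depreciable base = $212,221 − $17,500 = $194,721.
Year 1: DB = ⌊$212,221 × 125%/9⌋ = $29,475; SL = ⌊$194,721/9⌋ = $21,635 → take DB $29,475. Book value $182,746.
Year 2: DB = ⌊$182,746 × 125%/9⌋ = $25,381; SL = ⌊$165,246/8⌋ = $20,655 → take DB $25,381. Book value $157,365.
Year 3: DB = ⌊$157,365 × 125%/9⌋ = $21,856; SL = ⌊$139,865/7⌋ = $19,980 → take DB $21,856. Book value $135,509.
Year 4: DB = ⌊$135,509 × 125%/9⌋ = $18,820; SL = ⌊$118,009/6⌋ = $19,668 → take SL $19,668. Book value $115,841.
Year 5: DB = ⌊$115,841 × 125%/9⌋ = $16,089; SL = ⌊$98,341/5⌋ = $19,668 → take SL $19,668. Book value $96,173.
Year 6: DB = ⌊$96,173 × 125%/9⌋ = $13,357; SL = ⌊$78,673/4⌋ = $19,668 → take SL $19,668. Book value $76,505.
Year 7: DB = ⌊$76,505 × 125%/9⌋ = $10,625; SL = ⌊$59,005/3⌋ = $19,668 → take SL $19,668. Book value $56,837.
Year 8: DB = ⌊$56,837 × 125%/9⌋ = $7,894; SL = ⌊$39,337/2⌋ = $19,668 → take SL $19,668. Book value $37,169.
Year 9 (final): $37,169 − $17,500 = $19,669. Book value $17,500.

$19,669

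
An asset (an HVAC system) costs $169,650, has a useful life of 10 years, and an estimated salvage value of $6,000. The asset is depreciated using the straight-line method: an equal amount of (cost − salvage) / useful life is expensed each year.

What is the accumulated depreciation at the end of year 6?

$98,190

Depreciable base = $169,650 − $6,000 = $163,650.
Annual expense = $163,650 / 10 = $16,365.
End of year 1: book value $153,285.
End of year 2: book value $136,920.
End of year 3: book value $120,555.
End of year 4: book value $104,190.
End of year 5: book value $87,825.
End of year 6: book value $71,460.
Accumulated through year 6 = $169,650 − $71,460 = $98,190.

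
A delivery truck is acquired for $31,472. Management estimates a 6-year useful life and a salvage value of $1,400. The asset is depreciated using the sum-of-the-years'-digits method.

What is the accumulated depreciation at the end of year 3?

Depreciable base = $31,472 − $1,400 = $30,072.
Sum of the years' digits = 6+5+4+3+2+1 = 21.
Year 1: $30,072 × 6/21 = $8,592. Book value $22,880.
Year 2: $30,072 × 5/21 = $7,160. Book value $15,720.
Year 3: $30,072 × 4/21 = $5,728. Book value $9,992.
Accumulated through year 3 = $31,472 − $9,992 = $21,480.

$21,480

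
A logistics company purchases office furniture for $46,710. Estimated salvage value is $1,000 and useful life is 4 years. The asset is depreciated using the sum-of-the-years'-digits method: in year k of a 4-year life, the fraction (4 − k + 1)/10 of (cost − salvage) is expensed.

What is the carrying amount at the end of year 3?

Depreciable base = $46,710 − $1,000 = $45,710.
Sum of the years' digits = 4+3+2+1 = 10.
Year 1: $45,710 × 4/10 = $18,284. Book value $28,426.
Year 2: $45,710 × 3/10 = $13,713. Book value $14,713.
Year 3: $45,710 × 2/10 = $9,142. Book value $5,571.

$5,571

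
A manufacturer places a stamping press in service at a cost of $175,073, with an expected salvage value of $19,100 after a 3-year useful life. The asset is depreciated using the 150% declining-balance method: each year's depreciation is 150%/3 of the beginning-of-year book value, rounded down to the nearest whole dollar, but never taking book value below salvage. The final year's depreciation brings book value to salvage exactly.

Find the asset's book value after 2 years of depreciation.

$43,769

Depreciable base = $175,073 − $19,100 = $155,973.
Year 1: ⌊$175,073 × 150%/3⌋ = $87,536. Book value $87,537.
Year 2: ⌊$87,537 × 150%/3⌋ = $43,768. Book value $43,769.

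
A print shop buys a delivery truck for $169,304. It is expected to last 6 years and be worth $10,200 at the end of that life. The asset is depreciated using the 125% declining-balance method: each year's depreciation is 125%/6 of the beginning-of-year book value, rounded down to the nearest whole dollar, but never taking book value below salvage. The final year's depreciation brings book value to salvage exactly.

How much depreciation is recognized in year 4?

$17,500

Depreciable base = $169,304 − $10,200 = $159,104.
Year 1: ⌊$169,304 × 125%/6⌋ = $35,271. Book value $134,033.
Year 2: ⌊$134,033 × 125%/6⌋ = $27,923. Book value $106,110.
Year 3: ⌊$106,110 × 125%/6⌋ = $22,106. Book value $84,004.
Year 4: ⌊$84,004 × 125%/6⌋ = $17,500. Book value $66,504.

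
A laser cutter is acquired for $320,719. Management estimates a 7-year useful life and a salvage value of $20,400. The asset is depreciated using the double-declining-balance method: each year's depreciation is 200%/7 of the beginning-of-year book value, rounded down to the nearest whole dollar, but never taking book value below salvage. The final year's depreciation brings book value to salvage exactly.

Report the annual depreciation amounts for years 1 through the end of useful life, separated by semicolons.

Depreciable base = $320,719 − $20,400 = $300,319.
Year 1: ⌊$320,719 × 200%/7⌋ = $91,634. Book value $229,085.
Year 2: ⌊$229,085 × 200%/7⌋ = $65,452. Book value $163,633.
Year 3: ⌊$163,633 × 200%/7⌋ = $46,752. Book value $116,881.
Year 4: ⌊$116,881 × 200%/7⌋ = $33,394. Book value $83,487.
Year 5: ⌊$83,487 × 200%/7⌋ = $23,853. Book value $59,634.
Year 6: ⌊$59,634 × 200%/7⌋ = $17,038. Book value $42,596.
Year 7 (final): $42,596 − $20,400 = $22,196. Book value $20,400.

$91,634; $65,452; $46,752; $33,394; $23,853; $17,038; $22,196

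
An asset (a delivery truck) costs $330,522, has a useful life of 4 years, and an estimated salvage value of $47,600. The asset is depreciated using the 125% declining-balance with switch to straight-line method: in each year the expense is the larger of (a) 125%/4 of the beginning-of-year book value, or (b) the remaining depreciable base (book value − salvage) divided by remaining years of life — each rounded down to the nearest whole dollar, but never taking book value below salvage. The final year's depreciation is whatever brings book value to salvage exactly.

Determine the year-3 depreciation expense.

Depreciable base = $330,522 − $47,600 = $282,922.
Year 1: DB = ⌊$330,522 × 125%/4⌋ = $103,288; SL = ⌊$282,922/4⌋ = $70,730 → take DB $103,288. Book value $227,234.
Year 2: DB = ⌊$227,234 × 125%/4⌋ = $71,010; SL = ⌊$179,634/3⌋ = $59,878 → take DB $71,010. Book value $156,224.
Year 3: DB = ⌊$156,224 × 125%/4⌋ = $48,820; SL = ⌊$108,624/2⌋ = $54,312 → take SL $54,312. Book value $101,912.

$54,312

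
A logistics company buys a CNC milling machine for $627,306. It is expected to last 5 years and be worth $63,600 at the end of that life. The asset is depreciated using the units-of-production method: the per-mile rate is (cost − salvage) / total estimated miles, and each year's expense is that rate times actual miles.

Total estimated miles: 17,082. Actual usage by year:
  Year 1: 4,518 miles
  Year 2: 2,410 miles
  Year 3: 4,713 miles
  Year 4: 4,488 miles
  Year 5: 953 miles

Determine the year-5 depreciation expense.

$31,449

Depreciable base = $627,306 − $63,600 = $563,706.
Rate = $563,706 / 17,082 miles = $33 per mile.
Year 1: 4,518 × $33 = $149,094. Book value $478,212.
Year 2: 2,410 × $33 = $79,530. Book value $398,682.
Year 3: 4,713 × $33 = $155,529. Book value $243,153.
Year 4: 4,488 × $33 = $148,104. Book value $95,049.
Year 5: 953 × $33 = $31,449. Book value $63,600.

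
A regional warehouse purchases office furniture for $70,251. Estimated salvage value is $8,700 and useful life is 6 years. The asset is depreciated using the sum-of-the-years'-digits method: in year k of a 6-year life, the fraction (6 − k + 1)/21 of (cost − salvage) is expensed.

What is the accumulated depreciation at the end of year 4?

Depreciable base = $70,251 − $8,700 = $61,551.
Sum of the years' digits = 6+5+4+3+2+1 = 21.
Year 1: $61,551 × 6/21 = $17,586. Book value $52,665.
Year 2: $61,551 × 5/21 = $14,655. Book value $38,010.
Year 3: $61,551 × 4/21 = $11,724. Book value $26,286.
Year 4: $61,551 × 3/21 = $8,793. Book value $17,493.
Accumulated through year 4 = $70,251 − $17,493 = $52,758.

$52,758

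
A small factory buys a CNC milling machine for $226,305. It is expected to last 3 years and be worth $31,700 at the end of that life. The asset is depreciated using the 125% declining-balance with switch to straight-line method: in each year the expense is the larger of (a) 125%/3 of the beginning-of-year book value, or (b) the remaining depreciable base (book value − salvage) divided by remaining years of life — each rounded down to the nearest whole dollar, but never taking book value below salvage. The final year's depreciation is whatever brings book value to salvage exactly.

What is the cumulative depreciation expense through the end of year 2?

Depreciable base = $226,305 − $31,700 = $194,605.
Year 1: DB = ⌊$226,305 × 125%/3⌋ = $94,293; SL = ⌊$194,605/3⌋ = $64,868 → take DB $94,293. Book value $132,012.
Year 2: DB = ⌊$132,012 × 125%/3⌋ = $55,005; SL = ⌊$100,312/2⌋ = $50,156 → take DB $55,005. Book value $77,007.
Accumulated through year 2 = $226,305 − $77,007 = $149,298.

$149,298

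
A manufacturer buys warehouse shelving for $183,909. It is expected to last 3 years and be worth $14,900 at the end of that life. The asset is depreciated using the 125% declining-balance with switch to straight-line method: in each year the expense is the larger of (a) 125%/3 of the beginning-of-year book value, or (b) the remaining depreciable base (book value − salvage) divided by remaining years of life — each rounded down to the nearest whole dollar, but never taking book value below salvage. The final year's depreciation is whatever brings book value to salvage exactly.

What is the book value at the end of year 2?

Depreciable base = $183,909 − $14,900 = $169,009.
Year 1: DB = ⌊$183,909 × 125%/3⌋ = $76,628; SL = ⌊$169,009/3⌋ = $56,336 → take DB $76,628. Book value $107,281.
Year 2: DB = ⌊$107,281 × 125%/3⌋ = $44,700; SL = ⌊$92,381/2⌋ = $46,190 → take SL $46,190. Book value $61,091.

$61,091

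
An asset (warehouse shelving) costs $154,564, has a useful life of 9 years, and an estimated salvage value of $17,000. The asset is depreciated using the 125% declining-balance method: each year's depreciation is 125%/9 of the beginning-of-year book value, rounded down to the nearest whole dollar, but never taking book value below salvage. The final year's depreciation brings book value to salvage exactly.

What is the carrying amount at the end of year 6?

$63,020

Depreciable base = $154,564 − $17,000 = $137,564.
Year 1: ⌊$154,564 × 125%/9⌋ = $21,467. Book value $133,097.
Year 2: ⌊$133,097 × 125%/9⌋ = $18,485. Book value $114,612.
Year 3: ⌊$114,612 × 125%/9⌋ = $15,918. Book value $98,694.
Year 4: ⌊$98,694 × 125%/9⌋ = $13,707. Book value $84,987.
Year 5: ⌊$84,987 × 125%/9⌋ = $11,803. Book value $73,184.
Year 6: ⌊$73,184 × 125%/9⌋ = $10,164. Book value $63,020.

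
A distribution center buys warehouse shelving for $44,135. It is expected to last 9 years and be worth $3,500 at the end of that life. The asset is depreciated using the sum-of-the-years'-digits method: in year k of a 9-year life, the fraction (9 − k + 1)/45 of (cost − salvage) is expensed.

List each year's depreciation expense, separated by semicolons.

$8,127; $7,224; $6,321; $5,418; $4,515; $3,612; $2,709; $1,806; $903

Depreciable base = $44,135 − $3,500 = $40,635.
Sum of the years' digits = 9+8+7+6+5+4+3+2+1 = 45.
Year 1: $40,635 × 9/45 = $8,127. Book value $36,008.
Year 2: $40,635 × 8/45 = $7,224. Book value $28,784.
Year 3: $40,635 × 7/45 = $6,321. Book value $22,463.
Year 4: $40,635 × 6/45 = $5,418. Book value $17,045.
Year 5: $40,635 × 5/45 = $4,515. Book value $12,530.
Year 6: $40,635 × 4/45 = $3,612. Book value $8,918.
Year 7: $40,635 × 3/45 = $2,709. Book value $6,209.
Year 8: $40,635 × 2/45 = $1,806. Book value $4,403.
Year 9: $40,635 × 1/45 = $903. Book value $3,500.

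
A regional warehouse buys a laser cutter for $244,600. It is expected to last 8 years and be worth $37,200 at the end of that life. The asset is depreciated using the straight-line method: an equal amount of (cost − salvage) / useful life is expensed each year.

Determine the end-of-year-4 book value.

$140,900

Depreciable base = $244,600 − $37,200 = $207,400.
Annual expense = $207,400 / 8 = $25,925.
End of year 1: book value $218,675.
End of year 2: book value $192,750.
End of year 3: book value $166,825.
End of year 4: book value $140,900.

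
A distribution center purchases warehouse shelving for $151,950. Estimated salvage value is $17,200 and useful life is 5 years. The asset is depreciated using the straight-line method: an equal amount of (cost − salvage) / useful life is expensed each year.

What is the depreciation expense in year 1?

Depreciable base = $151,950 − $17,200 = $134,750.
Annual expense = $134,750 / 5 = $26,950.

$26,950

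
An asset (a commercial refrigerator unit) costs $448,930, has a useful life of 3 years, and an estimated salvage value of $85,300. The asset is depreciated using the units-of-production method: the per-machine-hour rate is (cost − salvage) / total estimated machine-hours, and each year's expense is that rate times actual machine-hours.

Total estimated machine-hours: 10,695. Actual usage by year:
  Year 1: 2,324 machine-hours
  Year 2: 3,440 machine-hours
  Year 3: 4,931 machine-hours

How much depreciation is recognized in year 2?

Depreciable base = $448,930 − $85,300 = $363,630.
Rate = $363,630 / 10,695 machine-hours = $34 per machine-hour.
Year 1: 2,324 × $34 = $79,016. Book value $369,914.
Year 2: 3,440 × $34 = $116,960. Book value $252,954.

$116,960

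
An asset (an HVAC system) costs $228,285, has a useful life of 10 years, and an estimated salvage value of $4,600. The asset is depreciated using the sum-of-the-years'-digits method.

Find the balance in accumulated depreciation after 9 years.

Depreciable base = $228,285 − $4,600 = $223,685.
Sum of the years' digits = 10+9+8+7+6+5+4+3+2+1 = 55.
Year 1: $223,685 × 10/55 = $40,670. Book value $187,615.
Year 2: $223,685 × 9/55 = $36,603. Book value $151,012.
Year 3: $223,685 × 8/55 = $32,536. Book value $118,476.
Year 4: $223,685 × 7/55 = $28,469. Book value $90,007.
Year 5: $223,685 × 6/55 = $24,402. Book value $65,605.
Year 6: $223,685 × 5/55 = $20,335. Book value $45,270.
Year 7: $223,685 × 4/55 = $16,268. Book value $29,002.
Year 8: $223,685 × 3/55 = $12,201. Book value $16,801.
Year 9: $223,685 × 2/55 = $8,134. Book value $8,667.
Accumulated through year 9 = $228,285 − $8,667 = $219,618.

$219,618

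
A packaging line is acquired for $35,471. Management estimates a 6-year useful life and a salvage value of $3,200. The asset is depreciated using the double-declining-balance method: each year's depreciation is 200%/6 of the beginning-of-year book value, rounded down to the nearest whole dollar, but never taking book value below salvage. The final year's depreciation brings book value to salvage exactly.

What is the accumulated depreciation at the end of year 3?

Depreciable base = $35,471 − $3,200 = $32,271.
Year 1: ⌊$35,471 × 200%/6⌋ = $11,823. Book value $23,648.
Year 2: ⌊$23,648 × 200%/6⌋ = $7,882. Book value $15,766.
Year 3: ⌊$15,766 × 200%/6⌋ = $5,255. Book value $10,511.
Accumulated through year 3 = $35,471 − $10,511 = $24,960.

$24,960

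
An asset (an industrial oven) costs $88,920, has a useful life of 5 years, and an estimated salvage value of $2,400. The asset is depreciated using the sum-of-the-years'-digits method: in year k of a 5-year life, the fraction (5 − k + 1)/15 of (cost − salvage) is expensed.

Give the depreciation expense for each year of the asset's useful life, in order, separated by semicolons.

Depreciable base = $88,920 − $2,400 = $86,520.
Sum of the years' digits = 5+4+3+2+1 = 15.
Year 1: $86,520 × 5/15 = $28,840. Book value $60,080.
Year 2: $86,520 × 4/15 = $23,072. Book value $37,008.
Year 3: $86,520 × 3/15 = $17,304. Book value $19,704.
Year 4: $86,520 × 2/15 = $11,536. Book value $8,168.
Year 5: $86,520 × 1/15 = $5,768. Book value $2,400.

$28,840; $23,072; $17,304; $11,536; $5,768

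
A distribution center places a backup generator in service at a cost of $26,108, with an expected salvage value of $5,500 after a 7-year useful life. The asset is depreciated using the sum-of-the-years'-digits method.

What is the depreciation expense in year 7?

Depreciable base = $26,108 − $5,500 = $20,608.
Sum of the years' digits = 7+6+5+4+3+2+1 = 28.
Year 1: $20,608 × 7/28 = $5,152. Book value $20,956.
Year 2: $20,608 × 6/28 = $4,416. Book value $16,540.
Year 3: $20,608 × 5/28 = $3,680. Book value $12,860.
Year 4: $20,608 × 4/28 = $2,944. Book value $9,916.
Year 5: $20,608 × 3/28 = $2,208. Book value $7,708.
Year 6: $20,608 × 2/28 = $1,472. Book value $6,236.
Year 7: $20,608 × 1/28 = $736. Book value $5,500.

$736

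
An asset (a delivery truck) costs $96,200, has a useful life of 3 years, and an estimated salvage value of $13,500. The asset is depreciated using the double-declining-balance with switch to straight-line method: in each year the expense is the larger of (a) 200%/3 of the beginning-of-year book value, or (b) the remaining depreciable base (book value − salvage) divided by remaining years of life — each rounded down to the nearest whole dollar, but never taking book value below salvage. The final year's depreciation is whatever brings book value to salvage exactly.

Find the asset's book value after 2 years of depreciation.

Depreciable base = $96,200 − $13,500 = $82,700.
Year 1: DB = ⌊$96,200 × 200%/3⌋ = $64,133; SL = ⌊$82,700/3⌋ = $27,566 → take DB $64,133. Book value $32,067.
Year 2: DB = ⌊$32,067 × 200%/3⌋ = $21,378; SL = ⌊$18,567/2⌋ = $9,283 → take DB $21,378, capped at $18,567. Book value $13,500.

$13,500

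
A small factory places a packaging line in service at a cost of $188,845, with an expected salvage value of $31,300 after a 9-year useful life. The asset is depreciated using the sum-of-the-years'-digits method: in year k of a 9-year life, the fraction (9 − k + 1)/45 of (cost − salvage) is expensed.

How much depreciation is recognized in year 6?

Depreciable base = $188,845 − $31,300 = $157,545.
Sum of the years' digits = 9+8+7+6+5+4+3+2+1 = 45.
Year 1: $157,545 × 9/45 = $31,509. Book value $157,336.
Year 2: $157,545 × 8/45 = $28,008. Book value $129,328.
Year 3: $157,545 × 7/45 = $24,507. Book value $104,821.
Year 4: $157,545 × 6/45 = $21,006. Book value $83,815.
Year 5: $157,545 × 5/45 = $17,505. Book value $66,310.
Year 6: $157,545 × 4/45 = $14,004. Book value $52,306.

$14,004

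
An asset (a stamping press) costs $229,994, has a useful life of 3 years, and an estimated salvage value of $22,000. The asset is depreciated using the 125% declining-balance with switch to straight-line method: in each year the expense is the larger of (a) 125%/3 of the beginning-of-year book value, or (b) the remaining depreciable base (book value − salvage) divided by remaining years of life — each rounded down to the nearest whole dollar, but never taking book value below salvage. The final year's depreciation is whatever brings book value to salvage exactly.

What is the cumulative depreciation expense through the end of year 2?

Depreciable base = $229,994 − $22,000 = $207,994.
Year 1: DB = ⌊$229,994 × 125%/3⌋ = $95,830; SL = ⌊$207,994/3⌋ = $69,331 → take DB $95,830. Book value $134,164.
Year 2: DB = ⌊$134,164 × 125%/3⌋ = $55,901; SL = ⌊$112,164/2⌋ = $56,082 → take SL $56,082. Book value $78,082.
Accumulated through year 2 = $229,994 − $78,082 = $151,912.

$151,912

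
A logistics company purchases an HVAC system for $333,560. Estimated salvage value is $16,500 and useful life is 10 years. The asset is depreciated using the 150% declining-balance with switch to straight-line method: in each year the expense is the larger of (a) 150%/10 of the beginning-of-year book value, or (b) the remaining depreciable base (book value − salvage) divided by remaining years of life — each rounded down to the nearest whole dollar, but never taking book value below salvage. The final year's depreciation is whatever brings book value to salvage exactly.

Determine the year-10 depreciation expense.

Depreciable base = $333,560 − $16,500 = $317,060.
Year 1: DB = ⌊$333,560 × 150%/10⌋ = $50,034; SL = ⌊$317,060/10⌋ = $31,706 → take DB $50,034. Book value $283,526.
Year 2: DB = ⌊$283,526 × 150%/10⌋ = $42,528; SL = ⌊$267,026/9⌋ = $29,669 → take DB $42,528. Book value $240,998.
Year 3: DB = ⌊$240,998 × 150%/10⌋ = $36,149; SL = ⌊$224,498/8⌋ = $28,062 → take DB $36,149. Book value $204,849.
Year 4: DB = ⌊$204,849 × 150%/10⌋ = $30,727; SL = ⌊$188,349/7⌋ = $26,907 → take DB $30,727. Book value $174,122.
Year 5: DB = ⌊$174,122 × 150%/10⌋ = $26,118; SL = ⌊$157,622/6⌋ = $26,270 → take SL $26,270. Book value $147,852.
Year 6: DB = ⌊$147,852 × 150%/10⌋ = $22,177; SL = ⌊$131,352/5⌋ = $26,270 → take SL $26,270. Book value $121,582.
Year 7: DB = ⌊$121,582 × 150%/10⌋ = $18,237; SL = ⌊$105,082/4⌋ = $26,270 → take SL $26,270. Book value $95,312.
Year 8: DB = ⌊$95,312 × 150%/10⌋ = $14,296; SL = ⌊$78,812/3⌋ = $26,270 → take SL $26,270. Book value $69,042.
Year 9: DB = ⌊$69,042 × 150%/10⌋ = $10,356; SL = ⌊$52,542/2⌋ = $26,271 → take SL $26,271. Book value $42,771.
Year 10 (final): $42,771 − $16,500 = $26,271. Book value $16,500.

$26,271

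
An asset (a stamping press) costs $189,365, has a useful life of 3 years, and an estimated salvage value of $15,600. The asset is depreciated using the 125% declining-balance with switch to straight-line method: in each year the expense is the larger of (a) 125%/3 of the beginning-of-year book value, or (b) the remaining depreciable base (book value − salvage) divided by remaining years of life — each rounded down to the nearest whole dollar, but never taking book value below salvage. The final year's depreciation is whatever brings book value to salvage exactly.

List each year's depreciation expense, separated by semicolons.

$78,902; $47,431; $47,432

Depreciable base = $189,365 − $15,600 = $173,765.
Year 1: DB = ⌊$189,365 × 125%/3⌋ = $78,902; SL = ⌊$173,765/3⌋ = $57,921 → take DB $78,902. Book value $110,463.
Year 2: DB = ⌊$110,463 × 125%/3⌋ = $46,026; SL = ⌊$94,863/2⌋ = $47,431 → take SL $47,431. Book value $63,032.
Year 3 (final): $63,032 − $15,600 = $47,432. Book value $15,600.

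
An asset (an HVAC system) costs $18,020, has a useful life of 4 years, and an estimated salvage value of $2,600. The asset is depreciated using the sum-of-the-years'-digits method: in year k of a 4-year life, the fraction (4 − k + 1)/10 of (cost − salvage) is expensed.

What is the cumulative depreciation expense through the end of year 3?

Depreciable base = $18,020 − $2,600 = $15,420.
Sum of the years' digits = 4+3+2+1 = 10.
Year 1: $15,420 × 4/10 = $6,168. Book value $11,852.
Year 2: $15,420 × 3/10 = $4,626. Book value $7,226.
Year 3: $15,420 × 2/10 = $3,084. Book value $4,142.
Accumulated through year 3 = $18,020 − $4,142 = $13,878.

$13,878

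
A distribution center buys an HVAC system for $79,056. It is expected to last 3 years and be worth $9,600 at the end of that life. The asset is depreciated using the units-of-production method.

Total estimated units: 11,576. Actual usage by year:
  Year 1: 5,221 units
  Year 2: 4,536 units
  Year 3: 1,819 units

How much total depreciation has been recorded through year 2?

$58,542

Depreciable base = $79,056 − $9,600 = $69,456.
Rate = $69,456 / 11,576 units = $6 per unit.
Year 1: 5,221 × $6 = $31,326. Book value $47,730.
Year 2: 4,536 × $6 = $27,216. Book value $20,514.
Accumulated through year 2 = $79,056 − $20,514 = $58,542.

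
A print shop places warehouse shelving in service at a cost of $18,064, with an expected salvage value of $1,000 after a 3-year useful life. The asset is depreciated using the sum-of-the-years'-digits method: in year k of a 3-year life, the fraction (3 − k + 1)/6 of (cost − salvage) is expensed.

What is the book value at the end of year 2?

Depreciable base = $18,064 − $1,000 = $17,064.
Sum of the years' digits = 3+2+1 = 6.
Year 1: $17,064 × 3/6 = $8,532. Book value $9,532.
Year 2: $17,064 × 2/6 = $5,688. Book value $3,844.

$3,844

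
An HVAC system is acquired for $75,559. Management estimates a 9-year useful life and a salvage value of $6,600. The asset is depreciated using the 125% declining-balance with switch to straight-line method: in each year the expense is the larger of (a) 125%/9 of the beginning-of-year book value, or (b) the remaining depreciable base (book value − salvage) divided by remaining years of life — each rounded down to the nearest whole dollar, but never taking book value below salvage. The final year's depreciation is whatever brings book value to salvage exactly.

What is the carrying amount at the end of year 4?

$41,307

Depreciable base = $75,559 − $6,600 = $68,959.
Year 1: DB = ⌊$75,559 × 125%/9⌋ = $10,494; SL = ⌊$68,959/9⌋ = $7,662 → take DB $10,494. Book value $65,065.
Year 2: DB = ⌊$65,065 × 125%/9⌋ = $9,036; SL = ⌊$58,465/8⌋ = $7,308 → take DB $9,036. Book value $56,029.
Year 3: DB = ⌊$56,029 × 125%/9⌋ = $7,781; SL = ⌊$49,429/7⌋ = $7,061 → take DB $7,781. Book value $48,248.
Year 4: DB = ⌊$48,248 × 125%/9⌋ = $6,701; SL = ⌊$41,648/6⌋ = $6,941 → take SL $6,941. Book value $41,307.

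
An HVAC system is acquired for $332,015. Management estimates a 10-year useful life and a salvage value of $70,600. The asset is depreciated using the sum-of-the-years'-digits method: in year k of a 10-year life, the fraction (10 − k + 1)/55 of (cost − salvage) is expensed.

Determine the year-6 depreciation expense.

Depreciable base = $332,015 − $70,600 = $261,415.
Sum of the years' digits = 10+9+8+7+6+5+4+3+2+1 = 55.
Year 1: $261,415 × 10/55 = $47,530. Book value $284,485.
Year 2: $261,415 × 9/55 = $42,777. Book value $241,708.
Year 3: $261,415 × 8/55 = $38,024. Book value $203,684.
Year 4: $261,415 × 7/55 = $33,271. Book value $170,413.
Year 5: $261,415 × 6/55 = $28,518. Book value $141,895.
Year 6: $261,415 × 5/55 = $23,765. Book value $118,130.

$23,765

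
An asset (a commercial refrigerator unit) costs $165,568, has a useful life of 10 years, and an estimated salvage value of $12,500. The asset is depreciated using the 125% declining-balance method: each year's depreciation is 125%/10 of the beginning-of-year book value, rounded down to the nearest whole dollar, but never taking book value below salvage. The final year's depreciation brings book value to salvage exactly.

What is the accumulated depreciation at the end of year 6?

Depreciable base = $165,568 − $12,500 = $153,068.
Year 1: ⌊$165,568 × 125%/10⌋ = $20,696. Book value $144,872.
Year 2: ⌊$144,872 × 125%/10⌋ = $18,109. Book value $126,763.
Year 3: ⌊$126,763 × 125%/10⌋ = $15,845. Book value $110,918.
Year 4: ⌊$110,918 × 125%/10⌋ = $13,864. Book value $97,054.
Year 5: ⌊$97,054 × 125%/10⌋ = $12,131. Book value $84,923.
Year 6: ⌊$84,923 × 125%/10⌋ = $10,615. Book value $74,308.
Accumulated through year 6 = $165,568 − $74,308 = $91,260.

$91,260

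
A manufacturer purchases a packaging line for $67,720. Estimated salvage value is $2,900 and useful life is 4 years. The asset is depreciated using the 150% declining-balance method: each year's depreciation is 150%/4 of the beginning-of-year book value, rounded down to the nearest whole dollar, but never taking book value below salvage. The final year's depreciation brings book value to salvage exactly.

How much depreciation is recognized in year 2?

Depreciable base = $67,720 − $2,900 = $64,820.
Year 1: ⌊$67,720 × 150%/4⌋ = $25,395. Book value $42,325.
Year 2: ⌊$42,325 × 150%/4⌋ = $15,871. Book value $26,454.

$15,871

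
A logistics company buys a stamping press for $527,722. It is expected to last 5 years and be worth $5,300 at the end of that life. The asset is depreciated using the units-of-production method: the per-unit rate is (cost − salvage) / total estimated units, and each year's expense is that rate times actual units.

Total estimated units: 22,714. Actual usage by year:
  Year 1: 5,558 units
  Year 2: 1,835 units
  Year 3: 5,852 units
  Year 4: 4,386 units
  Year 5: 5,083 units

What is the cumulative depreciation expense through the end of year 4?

$405,513

Depreciable base = $527,722 − $5,300 = $522,422.
Rate = $522,422 / 22,714 units = $23 per unit.
Year 1: 5,558 × $23 = $127,834. Book value $399,888.
Year 2: 1,835 × $23 = $42,205. Book value $357,683.
Year 3: 5,852 × $23 = $134,596. Book value $223,087.
Year 4: 4,386 × $23 = $100,878. Book value $122,209.
Accumulated through year 4 = $527,722 − $122,209 = $405,513.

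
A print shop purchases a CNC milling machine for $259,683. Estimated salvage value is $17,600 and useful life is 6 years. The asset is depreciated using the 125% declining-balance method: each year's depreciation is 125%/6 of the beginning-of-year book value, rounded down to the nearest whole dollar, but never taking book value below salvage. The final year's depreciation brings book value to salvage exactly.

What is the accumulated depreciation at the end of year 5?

Depreciable base = $259,683 − $17,600 = $242,083.
Year 1: ⌊$259,683 × 125%/6⌋ = $54,100. Book value $205,583.
Year 2: ⌊$205,583 × 125%/6⌋ = $42,829. Book value $162,754.
Year 3: ⌊$162,754 × 125%/6⌋ = $33,907. Book value $128,847.
Year 4: ⌊$128,847 × 125%/6⌋ = $26,843. Book value $102,004.
Year 5: ⌊$102,004 × 125%/6⌋ = $21,250. Book value $80,754.
Accumulated through year 5 = $259,683 − $80,754 = $178,929.

$178,929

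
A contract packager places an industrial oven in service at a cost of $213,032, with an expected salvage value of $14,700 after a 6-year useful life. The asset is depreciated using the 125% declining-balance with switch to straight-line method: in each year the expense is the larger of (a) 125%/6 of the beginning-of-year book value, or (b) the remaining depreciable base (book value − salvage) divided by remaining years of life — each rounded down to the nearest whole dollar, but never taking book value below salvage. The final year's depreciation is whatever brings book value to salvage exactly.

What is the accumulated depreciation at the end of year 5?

$168,628

Depreciable base = $213,032 − $14,700 = $198,332.
Year 1: DB = ⌊$213,032 × 125%/6⌋ = $44,381; SL = ⌊$198,332/6⌋ = $33,055 → take DB $44,381. Book value $168,651.
Year 2: DB = ⌊$168,651 × 125%/6⌋ = $35,135; SL = ⌊$153,951/5⌋ = $30,790 → take DB $35,135. Book value $133,516.
Year 3: DB = ⌊$133,516 × 125%/6⌋ = $27,815; SL = ⌊$118,816/4⌋ = $29,704 → take SL $29,704. Book value $103,812.
Year 4: DB = ⌊$103,812 × 125%/6⌋ = $21,627; SL = ⌊$89,112/3⌋ = $29,704 → take SL $29,704. Book value $74,108.
Year 5: DB = ⌊$74,108 × 125%/6⌋ = $15,439; SL = ⌊$59,408/2⌋ = $29,704 → take SL $29,704. Book value $44,404.
Accumulated through year 5 = $213,032 − $44,404 = $168,628.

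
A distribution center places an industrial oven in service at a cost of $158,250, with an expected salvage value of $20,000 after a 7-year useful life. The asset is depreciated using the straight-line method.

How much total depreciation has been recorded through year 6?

Depreciable base = $158,250 − $20,000 = $138,250.
Annual expense = $138,250 / 7 = $19,750.
End of year 1: book value $138,500.
End of year 2: book value $118,750.
End of year 3: book value $99,000.
End of year 4: book value $79,250.
End of year 5: book value $59,500.
End of year 6: book value $39,750.
Accumulated through year 6 = $158,250 − $39,750 = $118,500.

$118,500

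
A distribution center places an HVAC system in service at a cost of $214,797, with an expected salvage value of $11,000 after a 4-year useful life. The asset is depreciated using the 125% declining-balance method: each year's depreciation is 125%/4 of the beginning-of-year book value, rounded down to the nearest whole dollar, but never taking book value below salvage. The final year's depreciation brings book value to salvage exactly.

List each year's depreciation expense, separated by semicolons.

$67,124; $46,147; $31,726; $58,800

Depreciable base = $214,797 − $11,000 = $203,797.
Year 1: ⌊$214,797 × 125%/4⌋ = $67,124. Book value $147,673.
Year 2: ⌊$147,673 × 125%/4⌋ = $46,147. Book value $101,526.
Year 3: ⌊$101,526 × 125%/4⌋ = $31,726. Book value $69,800.
Year 4 (final): $69,800 − $11,000 = $58,800. Book value $11,000.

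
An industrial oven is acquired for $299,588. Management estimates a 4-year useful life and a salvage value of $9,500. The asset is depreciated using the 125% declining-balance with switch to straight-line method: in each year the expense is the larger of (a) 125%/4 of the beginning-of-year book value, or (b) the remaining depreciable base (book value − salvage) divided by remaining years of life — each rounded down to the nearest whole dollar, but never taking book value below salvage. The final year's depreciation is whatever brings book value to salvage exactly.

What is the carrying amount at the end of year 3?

Depreciable base = $299,588 − $9,500 = $290,088.
Year 1: DB = ⌊$299,588 × 125%/4⌋ = $93,621; SL = ⌊$290,088/4⌋ = $72,522 → take DB $93,621. Book value $205,967.
Year 2: DB = ⌊$205,967 × 125%/4⌋ = $64,364; SL = ⌊$196,467/3⌋ = $65,489 → take SL $65,489. Book value $140,478.
Year 3: DB = ⌊$140,478 × 125%/4⌋ = $43,899; SL = ⌊$130,978/2⌋ = $65,489 → take SL $65,489. Book value $74,989.

$74,989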